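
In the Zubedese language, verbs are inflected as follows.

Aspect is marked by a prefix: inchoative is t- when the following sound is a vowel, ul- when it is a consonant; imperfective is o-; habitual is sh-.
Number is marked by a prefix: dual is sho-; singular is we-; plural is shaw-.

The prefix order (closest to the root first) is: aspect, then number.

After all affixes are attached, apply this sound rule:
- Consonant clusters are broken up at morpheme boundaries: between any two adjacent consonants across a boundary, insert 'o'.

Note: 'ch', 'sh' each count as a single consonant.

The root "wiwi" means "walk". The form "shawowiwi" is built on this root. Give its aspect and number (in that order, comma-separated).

Segment: shaw-o-wiwi.
aspect: o- → imperfective.
number: shaw- → plural.

imperfective, plural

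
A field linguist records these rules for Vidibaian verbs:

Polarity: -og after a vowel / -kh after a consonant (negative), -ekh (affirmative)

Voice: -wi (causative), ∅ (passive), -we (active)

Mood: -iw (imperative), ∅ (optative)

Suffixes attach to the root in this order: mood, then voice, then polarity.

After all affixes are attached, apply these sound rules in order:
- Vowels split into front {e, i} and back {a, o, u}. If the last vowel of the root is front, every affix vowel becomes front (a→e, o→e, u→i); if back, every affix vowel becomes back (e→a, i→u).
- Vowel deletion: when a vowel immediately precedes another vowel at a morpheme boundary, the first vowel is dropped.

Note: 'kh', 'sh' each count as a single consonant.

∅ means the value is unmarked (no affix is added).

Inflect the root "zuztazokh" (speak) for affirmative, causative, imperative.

zuztazokhuwwakh

Attach mood imperative -iw → zuztazokhiw.
Attach voice causative -wi → zuztazokhiwwi.
Attach polarity affirmative -ekh → zuztazokhiwwiekh.
Apply vowel harmony: zuztazokhiwwiekh → zuztazokhuwwuakh.
Apply vowel deletion: zuztazokhuwwuakh → zuztazokhuwwakh.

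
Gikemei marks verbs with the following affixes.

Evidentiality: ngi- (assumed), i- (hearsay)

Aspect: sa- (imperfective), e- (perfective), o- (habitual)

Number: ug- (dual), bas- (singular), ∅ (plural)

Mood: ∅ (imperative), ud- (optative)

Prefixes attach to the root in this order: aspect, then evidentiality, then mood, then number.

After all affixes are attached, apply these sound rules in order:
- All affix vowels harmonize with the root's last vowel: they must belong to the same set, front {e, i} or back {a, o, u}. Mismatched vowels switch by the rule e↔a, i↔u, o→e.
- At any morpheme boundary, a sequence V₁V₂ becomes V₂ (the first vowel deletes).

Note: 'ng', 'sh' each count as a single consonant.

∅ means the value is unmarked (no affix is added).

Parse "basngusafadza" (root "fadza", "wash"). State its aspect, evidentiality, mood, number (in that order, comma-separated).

Segment: bas-ngi-sa-fadza.
aspect: sa- → imperfective.
evidentiality: ngi- → assumed.
mood: ∅ → imperative.
number: bas- → singular.

imperfective, assumed, imperative, singular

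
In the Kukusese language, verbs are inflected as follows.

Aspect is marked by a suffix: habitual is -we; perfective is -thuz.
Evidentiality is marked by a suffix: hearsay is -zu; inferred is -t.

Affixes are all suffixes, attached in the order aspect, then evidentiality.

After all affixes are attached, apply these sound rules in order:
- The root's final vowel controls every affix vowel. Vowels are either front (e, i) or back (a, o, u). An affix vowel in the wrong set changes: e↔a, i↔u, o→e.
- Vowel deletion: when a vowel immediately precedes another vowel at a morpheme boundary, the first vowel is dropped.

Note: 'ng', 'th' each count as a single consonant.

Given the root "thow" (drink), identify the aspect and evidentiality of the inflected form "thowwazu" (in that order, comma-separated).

Segment: thow-we-zu.
aspect: -we → habitual.
evidentiality: -zu → hearsay.

habitual, hearsay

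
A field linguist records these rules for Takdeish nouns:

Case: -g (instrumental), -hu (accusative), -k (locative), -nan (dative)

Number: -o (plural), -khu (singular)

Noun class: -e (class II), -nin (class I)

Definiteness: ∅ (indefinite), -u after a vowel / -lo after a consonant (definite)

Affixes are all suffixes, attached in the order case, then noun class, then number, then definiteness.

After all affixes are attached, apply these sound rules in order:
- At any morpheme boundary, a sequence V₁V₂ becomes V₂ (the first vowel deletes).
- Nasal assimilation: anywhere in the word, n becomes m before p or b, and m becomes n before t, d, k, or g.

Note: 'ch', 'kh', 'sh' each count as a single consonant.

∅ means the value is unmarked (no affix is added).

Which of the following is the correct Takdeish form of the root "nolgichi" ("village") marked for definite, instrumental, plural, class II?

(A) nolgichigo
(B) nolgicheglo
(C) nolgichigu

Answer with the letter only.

C

Attach case instrumental -g → nolgichig.
Attach noun class class II -e → nolgichige.
Attach number plural -o → nolgichigeo.
Attach definiteness definite -u (after vowel 'o') → nolgichigeou.
Apply vowel deletion: nolgichigeou → nolgichigu.
Nasal assimilation: no change.
So the correct form is nolgichigu, option (C).
(A) nolgichigo is wrong: it uses indefinite instead of definite for definiteness.
(B) nolgicheglo is wrong: it has the affixes in the wrong order.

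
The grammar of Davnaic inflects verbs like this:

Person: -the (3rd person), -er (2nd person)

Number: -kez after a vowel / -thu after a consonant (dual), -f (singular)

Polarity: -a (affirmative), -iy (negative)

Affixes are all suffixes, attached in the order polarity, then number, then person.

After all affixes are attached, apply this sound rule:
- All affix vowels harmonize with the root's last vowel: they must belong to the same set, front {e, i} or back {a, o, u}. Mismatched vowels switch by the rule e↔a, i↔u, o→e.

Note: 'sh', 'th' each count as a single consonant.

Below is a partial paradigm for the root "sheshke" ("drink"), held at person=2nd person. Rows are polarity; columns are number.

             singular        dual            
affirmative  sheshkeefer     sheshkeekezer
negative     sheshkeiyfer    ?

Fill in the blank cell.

sheshkeiythier

Attach polarity negative -iy → sheshkeiy.
Attach number dual -thu (after consonant 'y') → sheshkeiythu.
Attach person 2nd person -er → sheshkeiythuer.
Apply vowel harmony: sheshkeiythuer → sheshkeiythier.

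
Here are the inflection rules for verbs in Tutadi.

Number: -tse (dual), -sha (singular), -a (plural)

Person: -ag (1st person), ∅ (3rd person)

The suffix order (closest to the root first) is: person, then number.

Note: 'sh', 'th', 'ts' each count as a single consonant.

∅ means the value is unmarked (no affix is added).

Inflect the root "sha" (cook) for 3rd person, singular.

shasha

person = 3rd person: zero marking, form stays sha.
Attach number singular -sha → shasha.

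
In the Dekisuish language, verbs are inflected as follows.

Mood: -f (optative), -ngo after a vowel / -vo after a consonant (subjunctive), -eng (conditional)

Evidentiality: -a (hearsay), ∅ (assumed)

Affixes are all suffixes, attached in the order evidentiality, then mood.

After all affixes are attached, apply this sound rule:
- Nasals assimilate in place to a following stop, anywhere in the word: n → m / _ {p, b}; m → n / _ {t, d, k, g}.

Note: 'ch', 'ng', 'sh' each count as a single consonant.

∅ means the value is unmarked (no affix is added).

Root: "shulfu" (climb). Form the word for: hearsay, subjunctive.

Attach evidentiality hearsay -a → shulfua.
Attach mood subjunctive -ngo (after vowel 'a') → shulfuango.
Nasal assimilation: no change.

shulfuango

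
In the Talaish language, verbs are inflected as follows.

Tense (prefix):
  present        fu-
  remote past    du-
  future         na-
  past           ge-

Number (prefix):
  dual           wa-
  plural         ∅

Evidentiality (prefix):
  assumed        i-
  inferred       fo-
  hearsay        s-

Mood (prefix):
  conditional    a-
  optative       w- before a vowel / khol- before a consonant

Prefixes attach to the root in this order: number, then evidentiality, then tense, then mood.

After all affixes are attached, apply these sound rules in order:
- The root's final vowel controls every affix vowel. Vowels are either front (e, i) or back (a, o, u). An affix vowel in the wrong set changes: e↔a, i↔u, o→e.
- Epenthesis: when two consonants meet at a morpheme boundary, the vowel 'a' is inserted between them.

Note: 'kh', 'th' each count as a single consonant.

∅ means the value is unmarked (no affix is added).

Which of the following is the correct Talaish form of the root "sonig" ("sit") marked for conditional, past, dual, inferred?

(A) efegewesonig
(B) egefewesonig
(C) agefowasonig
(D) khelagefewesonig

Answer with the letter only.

Attach number dual wa- → wasonig.
Attach evidentiality inferred fo- → fowasonig.
Attach tense past ge- → gefowasonig.
Attach mood conditional a- → agefowasonig.
Apply vowel harmony: agefowasonig → egefewesonig.
Epenthesis: no change.
So the correct form is egefewesonig, option (B).
(D) khelagefewesonig is wrong: it uses optative instead of conditional for mood.
(A) efegewesonig is wrong: it has the affixes in the wrong order.
(C) agefowasonig is wrong: it fails to apply the sound rule(s).

B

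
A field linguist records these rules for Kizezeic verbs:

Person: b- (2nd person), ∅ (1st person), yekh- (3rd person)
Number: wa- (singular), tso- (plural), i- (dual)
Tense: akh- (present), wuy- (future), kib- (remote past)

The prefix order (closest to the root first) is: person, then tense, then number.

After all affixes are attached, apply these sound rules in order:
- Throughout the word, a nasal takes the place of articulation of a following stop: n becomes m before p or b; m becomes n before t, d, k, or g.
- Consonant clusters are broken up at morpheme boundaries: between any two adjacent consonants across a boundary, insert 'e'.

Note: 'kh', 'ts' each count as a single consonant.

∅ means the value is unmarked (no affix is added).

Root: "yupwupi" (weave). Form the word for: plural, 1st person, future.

person = 1st person: zero marking, form stays yupwupi.
Attach tense future wuy- → wuyyupwupi.
Attach number plural tso- → tsowuyyupwupi.
Nasal assimilation: no change.
Apply epenthesis: tsowuyyupwupi → tsowuyeyupwupi.

tsowuyeyupwupi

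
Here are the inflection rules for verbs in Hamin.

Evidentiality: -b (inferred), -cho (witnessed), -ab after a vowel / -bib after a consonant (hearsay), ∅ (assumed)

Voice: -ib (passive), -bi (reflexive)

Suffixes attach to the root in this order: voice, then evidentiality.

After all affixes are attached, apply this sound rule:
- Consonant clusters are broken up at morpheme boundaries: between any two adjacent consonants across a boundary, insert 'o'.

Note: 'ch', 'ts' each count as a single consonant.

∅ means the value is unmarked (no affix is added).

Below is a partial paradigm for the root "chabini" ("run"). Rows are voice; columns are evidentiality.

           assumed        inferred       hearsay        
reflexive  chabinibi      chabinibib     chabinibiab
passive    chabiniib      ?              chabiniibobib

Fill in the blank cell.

Attach voice passive -ib → chabiniib.
Attach evidentiality inferred -b → chabiniibb.
Apply epenthesis: chabiniibb → chabiniibob.

chabiniibob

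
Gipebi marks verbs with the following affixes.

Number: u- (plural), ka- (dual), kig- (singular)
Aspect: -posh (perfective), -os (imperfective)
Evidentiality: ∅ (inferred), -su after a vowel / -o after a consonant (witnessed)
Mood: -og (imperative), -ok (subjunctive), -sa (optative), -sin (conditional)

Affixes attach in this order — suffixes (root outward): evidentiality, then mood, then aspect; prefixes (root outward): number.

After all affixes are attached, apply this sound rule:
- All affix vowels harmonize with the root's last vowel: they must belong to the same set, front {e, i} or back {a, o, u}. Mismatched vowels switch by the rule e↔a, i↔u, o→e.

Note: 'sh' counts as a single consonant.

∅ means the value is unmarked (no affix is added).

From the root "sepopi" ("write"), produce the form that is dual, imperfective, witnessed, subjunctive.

Attach number dual ka- → kasepopi.
Attach evidentiality witnessed -su (after vowel 'i') → kasepopisu.
Attach mood subjunctive -ok → kasepopisuok.
Attach aspect imperfective -os → kasepopisuokos.
Apply vowel harmony: kasepopisuokos → kesepopisiekes.

kesepopisiekes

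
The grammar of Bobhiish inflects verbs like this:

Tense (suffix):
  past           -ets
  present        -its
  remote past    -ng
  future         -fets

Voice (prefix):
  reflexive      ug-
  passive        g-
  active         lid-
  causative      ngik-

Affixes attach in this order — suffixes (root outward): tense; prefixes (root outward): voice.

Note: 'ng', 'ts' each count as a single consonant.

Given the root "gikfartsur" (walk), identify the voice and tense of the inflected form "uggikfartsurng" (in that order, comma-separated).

reflexive, remote past

Segment: ug-gikfartsur-ng.
voice: ug- → reflexive.
tense: -ng → remote past.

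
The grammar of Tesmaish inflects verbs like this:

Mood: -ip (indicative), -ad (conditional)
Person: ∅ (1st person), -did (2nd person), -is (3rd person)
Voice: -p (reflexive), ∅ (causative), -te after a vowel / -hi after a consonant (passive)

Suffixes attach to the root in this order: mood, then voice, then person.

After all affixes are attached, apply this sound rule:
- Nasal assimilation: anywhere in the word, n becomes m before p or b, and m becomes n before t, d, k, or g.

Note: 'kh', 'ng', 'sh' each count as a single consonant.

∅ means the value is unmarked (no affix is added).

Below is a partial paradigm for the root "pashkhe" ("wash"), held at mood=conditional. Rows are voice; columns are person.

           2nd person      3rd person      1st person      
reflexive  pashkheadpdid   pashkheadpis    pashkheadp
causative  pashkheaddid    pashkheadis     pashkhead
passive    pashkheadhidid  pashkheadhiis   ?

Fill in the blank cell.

pashkheadhi

Attach mood conditional -ad → pashkhead.
Attach voice passive -hi (after consonant 'd') → pashkheadhi.
person = 1st person: zero marking, form stays pashkheadhi.
Nasal assimilation: no change.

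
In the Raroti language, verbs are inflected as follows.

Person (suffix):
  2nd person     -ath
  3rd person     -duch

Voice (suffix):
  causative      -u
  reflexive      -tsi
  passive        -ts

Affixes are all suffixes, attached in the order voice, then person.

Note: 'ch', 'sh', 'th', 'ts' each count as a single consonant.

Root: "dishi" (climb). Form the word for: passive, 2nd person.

Attach voice passive -ts → dishits.
Attach person 2nd person -ath → dishitsath.

dishitsath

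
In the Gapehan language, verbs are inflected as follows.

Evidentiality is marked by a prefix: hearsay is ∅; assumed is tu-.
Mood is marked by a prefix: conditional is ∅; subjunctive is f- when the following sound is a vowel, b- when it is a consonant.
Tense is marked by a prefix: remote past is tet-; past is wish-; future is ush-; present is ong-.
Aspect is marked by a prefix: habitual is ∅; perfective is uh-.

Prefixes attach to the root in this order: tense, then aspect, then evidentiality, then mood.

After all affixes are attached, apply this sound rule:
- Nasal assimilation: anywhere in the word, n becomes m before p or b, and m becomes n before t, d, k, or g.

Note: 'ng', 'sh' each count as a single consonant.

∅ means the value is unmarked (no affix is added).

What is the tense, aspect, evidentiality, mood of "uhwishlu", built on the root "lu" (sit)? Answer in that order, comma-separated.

past, perfective, hearsay, conditional

Segment: uh-wish-lu.
tense: wish- → past.
aspect: uh- → perfective.
evidentiality: ∅ → hearsay.
mood: ∅ → conditional.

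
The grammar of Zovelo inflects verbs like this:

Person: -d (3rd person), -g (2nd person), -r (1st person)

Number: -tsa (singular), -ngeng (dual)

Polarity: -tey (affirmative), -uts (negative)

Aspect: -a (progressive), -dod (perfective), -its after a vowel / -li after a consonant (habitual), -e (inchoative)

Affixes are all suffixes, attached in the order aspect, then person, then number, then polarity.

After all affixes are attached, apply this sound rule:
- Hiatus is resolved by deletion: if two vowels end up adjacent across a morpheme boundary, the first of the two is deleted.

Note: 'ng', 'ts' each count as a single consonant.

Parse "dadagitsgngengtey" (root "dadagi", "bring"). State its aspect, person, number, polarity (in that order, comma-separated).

habitual, 2nd person, dual, affirmative

Segment: dadagi-its-g-ngeng-tey.
aspect: -its/li → habitual.
person: -g → 2nd person.
number: -ngeng → dual.
polarity: -tey → affirmative.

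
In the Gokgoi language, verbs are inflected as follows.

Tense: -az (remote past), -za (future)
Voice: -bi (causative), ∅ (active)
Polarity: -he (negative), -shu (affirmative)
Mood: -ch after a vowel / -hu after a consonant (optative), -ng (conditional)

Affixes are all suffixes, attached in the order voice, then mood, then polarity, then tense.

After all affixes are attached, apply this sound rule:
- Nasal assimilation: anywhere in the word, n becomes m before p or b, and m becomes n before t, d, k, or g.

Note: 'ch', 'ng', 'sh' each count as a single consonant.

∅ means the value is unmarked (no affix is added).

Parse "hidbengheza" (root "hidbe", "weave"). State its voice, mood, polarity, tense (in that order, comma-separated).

Segment: hidbe-ng-he-za.
voice: ∅ → active.
mood: -ng → conditional.
polarity: -he → negative.
tense: -za → future.

active, conditional, negative, future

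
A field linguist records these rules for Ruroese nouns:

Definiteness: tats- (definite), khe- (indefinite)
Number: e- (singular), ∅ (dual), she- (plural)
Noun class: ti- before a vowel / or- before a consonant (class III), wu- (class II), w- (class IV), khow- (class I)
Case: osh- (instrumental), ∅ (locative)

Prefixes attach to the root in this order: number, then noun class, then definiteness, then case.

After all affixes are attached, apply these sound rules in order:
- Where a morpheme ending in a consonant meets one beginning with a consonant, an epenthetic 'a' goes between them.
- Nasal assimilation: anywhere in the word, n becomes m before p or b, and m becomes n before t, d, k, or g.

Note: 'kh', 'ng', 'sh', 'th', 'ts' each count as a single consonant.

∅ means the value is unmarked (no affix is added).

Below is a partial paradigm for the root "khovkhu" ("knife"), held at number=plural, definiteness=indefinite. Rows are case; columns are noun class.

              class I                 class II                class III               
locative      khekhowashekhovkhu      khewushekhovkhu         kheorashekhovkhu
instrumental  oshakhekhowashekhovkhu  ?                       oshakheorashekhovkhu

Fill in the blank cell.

Attach number plural she- → shekhovkhu.
Attach noun class class II wu- → wushekhovkhu.
Attach definiteness indefinite khe- → khewushekhovkhu.
Attach case instrumental osh- → oshkhewushekhovkhu.
Apply epenthesis: oshkhewushekhovkhu → oshakhewushekhovkhu.
Nasal assimilation: no change.

oshakhewushekhovkhu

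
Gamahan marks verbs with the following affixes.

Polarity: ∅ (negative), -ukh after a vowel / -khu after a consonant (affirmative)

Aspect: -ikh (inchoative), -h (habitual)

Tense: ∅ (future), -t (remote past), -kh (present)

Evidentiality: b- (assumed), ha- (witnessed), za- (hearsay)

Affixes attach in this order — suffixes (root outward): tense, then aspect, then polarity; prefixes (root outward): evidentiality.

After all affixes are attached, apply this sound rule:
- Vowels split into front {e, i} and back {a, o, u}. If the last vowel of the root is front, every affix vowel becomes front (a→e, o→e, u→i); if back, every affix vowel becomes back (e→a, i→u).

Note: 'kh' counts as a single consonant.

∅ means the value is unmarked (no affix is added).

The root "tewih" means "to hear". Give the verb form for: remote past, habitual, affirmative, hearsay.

Attach tense remote past -t → tewiht.
Attach evidentiality hearsay za- → zatewiht.
Attach aspect habitual -h → zatewihth.
Attach polarity affirmative -khu (after consonant 'h') → zatewihthkhu.
Apply vowel harmony: zatewihthkhu → zetewihthkhi.

zetewihthkhi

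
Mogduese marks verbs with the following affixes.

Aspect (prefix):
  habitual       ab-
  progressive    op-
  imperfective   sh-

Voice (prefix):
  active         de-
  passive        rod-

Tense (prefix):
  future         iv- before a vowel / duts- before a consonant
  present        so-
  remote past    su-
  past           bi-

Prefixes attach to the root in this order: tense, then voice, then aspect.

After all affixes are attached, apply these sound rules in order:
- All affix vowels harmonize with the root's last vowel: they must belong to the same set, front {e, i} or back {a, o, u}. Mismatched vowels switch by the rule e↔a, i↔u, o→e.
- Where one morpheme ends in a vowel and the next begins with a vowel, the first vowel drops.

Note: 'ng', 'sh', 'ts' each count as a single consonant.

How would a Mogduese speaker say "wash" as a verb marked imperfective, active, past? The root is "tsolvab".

shdabutsolvab

Attach tense past bi- → bitsolvab.
Attach voice active de- → debitsolvab.
Attach aspect imperfective sh- → shdebitsolvab.
Apply vowel harmony: shdebitsolvab → shdabutsolvab.
Vowel deletion: no change.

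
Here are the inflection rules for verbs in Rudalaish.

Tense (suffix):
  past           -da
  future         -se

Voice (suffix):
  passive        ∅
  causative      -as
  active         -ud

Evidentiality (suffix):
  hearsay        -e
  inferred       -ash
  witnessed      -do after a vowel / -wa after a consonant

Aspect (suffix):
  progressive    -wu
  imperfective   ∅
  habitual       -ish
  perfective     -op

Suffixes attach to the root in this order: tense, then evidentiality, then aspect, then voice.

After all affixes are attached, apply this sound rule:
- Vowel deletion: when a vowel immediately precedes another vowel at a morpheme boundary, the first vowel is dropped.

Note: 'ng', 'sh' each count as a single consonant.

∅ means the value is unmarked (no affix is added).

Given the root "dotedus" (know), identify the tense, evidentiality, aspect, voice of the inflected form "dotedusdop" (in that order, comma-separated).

Segment: dotedus-da-e-op.
tense: -da → past.
evidentiality: -e → hearsay.
aspect: -op → perfective.
voice: ∅ → passive.

past, hearsay, perfective, passive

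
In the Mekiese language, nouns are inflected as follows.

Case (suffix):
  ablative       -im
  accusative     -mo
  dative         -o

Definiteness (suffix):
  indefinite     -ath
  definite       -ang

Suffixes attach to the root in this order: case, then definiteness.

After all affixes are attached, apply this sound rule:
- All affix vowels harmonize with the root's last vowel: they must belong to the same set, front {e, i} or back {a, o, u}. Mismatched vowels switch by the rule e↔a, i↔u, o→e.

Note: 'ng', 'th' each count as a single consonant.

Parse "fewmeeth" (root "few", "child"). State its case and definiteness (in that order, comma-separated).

Segment: few-mo-ath.
case: -mo → accusative.
definiteness: -ath → indefinite.

accusative, indefinite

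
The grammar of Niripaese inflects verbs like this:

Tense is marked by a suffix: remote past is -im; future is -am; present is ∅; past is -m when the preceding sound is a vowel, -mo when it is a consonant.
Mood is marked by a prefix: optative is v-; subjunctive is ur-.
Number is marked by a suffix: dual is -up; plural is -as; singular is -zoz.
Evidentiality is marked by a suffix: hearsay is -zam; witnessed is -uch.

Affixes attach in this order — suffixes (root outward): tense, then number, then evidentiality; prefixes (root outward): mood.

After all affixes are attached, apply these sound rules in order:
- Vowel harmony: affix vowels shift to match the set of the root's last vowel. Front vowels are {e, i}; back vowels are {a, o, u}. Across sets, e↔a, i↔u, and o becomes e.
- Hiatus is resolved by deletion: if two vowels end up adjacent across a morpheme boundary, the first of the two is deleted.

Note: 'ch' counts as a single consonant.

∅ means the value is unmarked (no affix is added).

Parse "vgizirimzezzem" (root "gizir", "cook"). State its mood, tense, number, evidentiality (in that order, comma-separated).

optative, remote past, singular, hearsay

Segment: v-gizir-im-zoz-zam.
mood: v- → optative.
tense: -im → remote past.
number: -zoz → singular.
evidentiality: -zam → hearsay.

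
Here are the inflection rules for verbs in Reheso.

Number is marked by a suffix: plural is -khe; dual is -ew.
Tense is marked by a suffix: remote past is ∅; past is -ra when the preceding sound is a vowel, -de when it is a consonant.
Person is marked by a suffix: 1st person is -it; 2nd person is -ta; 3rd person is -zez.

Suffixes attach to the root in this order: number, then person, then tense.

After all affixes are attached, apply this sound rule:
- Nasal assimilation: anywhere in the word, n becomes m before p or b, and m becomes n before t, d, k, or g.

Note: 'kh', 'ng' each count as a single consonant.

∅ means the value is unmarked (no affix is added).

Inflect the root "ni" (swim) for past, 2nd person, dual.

Attach number dual -ew → niew.
Attach person 2nd person -ta → niewta.
Attach tense past -ra (after vowel 'a') → niewtara.
Nasal assimilation: no change.

niewtara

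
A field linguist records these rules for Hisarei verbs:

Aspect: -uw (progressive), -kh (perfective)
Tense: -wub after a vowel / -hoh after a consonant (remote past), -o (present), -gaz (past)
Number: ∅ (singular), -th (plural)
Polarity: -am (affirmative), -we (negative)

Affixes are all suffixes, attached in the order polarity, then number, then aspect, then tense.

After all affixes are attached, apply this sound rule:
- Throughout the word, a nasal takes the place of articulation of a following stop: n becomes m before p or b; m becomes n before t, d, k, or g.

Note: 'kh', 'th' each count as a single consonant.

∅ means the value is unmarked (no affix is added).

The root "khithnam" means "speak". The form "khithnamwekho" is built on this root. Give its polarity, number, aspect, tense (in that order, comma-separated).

negative, singular, perfective, present

Segment: khithnam-we-kh-o.
polarity: -we → negative.
number: ∅ → singular.
aspect: -kh → perfective.
tense: -o → present.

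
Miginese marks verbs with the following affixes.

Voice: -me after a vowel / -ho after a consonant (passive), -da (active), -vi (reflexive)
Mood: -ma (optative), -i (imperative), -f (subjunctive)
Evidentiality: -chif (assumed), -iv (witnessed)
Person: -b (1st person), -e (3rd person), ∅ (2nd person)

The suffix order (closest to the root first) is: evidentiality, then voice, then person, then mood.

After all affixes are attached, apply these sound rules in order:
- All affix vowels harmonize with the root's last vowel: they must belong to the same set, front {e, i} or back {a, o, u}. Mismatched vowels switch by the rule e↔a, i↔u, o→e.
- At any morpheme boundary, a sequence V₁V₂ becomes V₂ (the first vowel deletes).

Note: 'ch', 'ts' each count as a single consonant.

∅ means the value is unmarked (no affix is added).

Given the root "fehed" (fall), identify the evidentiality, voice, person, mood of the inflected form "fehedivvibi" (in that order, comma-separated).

witnessed, reflexive, 1st person, imperative

Segment: fehed-iv-vi-b-i.
evidentiality: -iv → witnessed.
voice: -vi → reflexive.
person: -b → 1st person.
mood: -i → imperative.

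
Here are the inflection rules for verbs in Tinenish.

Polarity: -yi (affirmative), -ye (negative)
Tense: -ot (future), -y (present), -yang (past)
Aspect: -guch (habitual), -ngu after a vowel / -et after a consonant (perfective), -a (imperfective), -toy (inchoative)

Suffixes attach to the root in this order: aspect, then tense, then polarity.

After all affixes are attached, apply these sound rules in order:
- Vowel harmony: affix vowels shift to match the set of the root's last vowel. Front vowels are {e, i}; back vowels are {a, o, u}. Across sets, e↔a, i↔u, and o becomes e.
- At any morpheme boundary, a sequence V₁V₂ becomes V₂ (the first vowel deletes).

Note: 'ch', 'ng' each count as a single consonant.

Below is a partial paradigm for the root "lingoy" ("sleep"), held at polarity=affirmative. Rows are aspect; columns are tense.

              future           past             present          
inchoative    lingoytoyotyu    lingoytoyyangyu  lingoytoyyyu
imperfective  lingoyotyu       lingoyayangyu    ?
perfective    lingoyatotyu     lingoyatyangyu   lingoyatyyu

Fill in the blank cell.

lingoyayyu

Attach aspect imperfective -a → lingoya.
Attach tense present -y → lingoyay.
Attach polarity affirmative -yi → lingoyayyi.
Apply vowel harmony: lingoyayyi → lingoyayyu.
Vowel deletion: no change.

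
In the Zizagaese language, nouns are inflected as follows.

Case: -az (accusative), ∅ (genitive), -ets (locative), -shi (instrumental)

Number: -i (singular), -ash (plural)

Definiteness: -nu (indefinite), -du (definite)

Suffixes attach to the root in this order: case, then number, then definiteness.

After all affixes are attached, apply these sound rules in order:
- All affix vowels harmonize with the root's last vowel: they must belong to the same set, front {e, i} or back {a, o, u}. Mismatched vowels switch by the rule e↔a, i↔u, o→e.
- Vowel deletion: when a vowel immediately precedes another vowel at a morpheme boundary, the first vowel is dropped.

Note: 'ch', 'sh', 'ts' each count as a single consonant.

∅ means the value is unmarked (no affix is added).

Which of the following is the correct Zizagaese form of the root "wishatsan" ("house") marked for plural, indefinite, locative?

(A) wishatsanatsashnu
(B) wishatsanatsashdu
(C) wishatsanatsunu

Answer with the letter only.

Attach case locative -ets → wishatsanets.
Attach number plural -ash → wishatsanetsash.
Attach definiteness indefinite -nu → wishatsanetsashnu.
Apply vowel harmony: wishatsanetsashnu → wishatsanatsashnu.
Vowel deletion: no change.
So the correct form is wishatsanatsashnu, option (A).
(C) wishatsanatsunu is wrong: it uses singular instead of plural for number.
(B) wishatsanatsashdu is wrong: it uses definite instead of indefinite for definiteness.

A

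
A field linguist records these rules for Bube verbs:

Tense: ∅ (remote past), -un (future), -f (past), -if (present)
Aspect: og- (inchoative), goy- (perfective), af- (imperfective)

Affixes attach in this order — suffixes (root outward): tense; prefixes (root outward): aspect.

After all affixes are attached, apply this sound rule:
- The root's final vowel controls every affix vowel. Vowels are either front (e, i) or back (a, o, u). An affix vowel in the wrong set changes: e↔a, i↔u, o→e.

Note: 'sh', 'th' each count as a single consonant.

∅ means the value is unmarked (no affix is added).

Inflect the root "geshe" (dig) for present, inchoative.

eggesheif

Attach tense present -if → gesheif.
Attach aspect inchoative og- → oggesheif.
Apply vowel harmony: oggesheif → eggesheif.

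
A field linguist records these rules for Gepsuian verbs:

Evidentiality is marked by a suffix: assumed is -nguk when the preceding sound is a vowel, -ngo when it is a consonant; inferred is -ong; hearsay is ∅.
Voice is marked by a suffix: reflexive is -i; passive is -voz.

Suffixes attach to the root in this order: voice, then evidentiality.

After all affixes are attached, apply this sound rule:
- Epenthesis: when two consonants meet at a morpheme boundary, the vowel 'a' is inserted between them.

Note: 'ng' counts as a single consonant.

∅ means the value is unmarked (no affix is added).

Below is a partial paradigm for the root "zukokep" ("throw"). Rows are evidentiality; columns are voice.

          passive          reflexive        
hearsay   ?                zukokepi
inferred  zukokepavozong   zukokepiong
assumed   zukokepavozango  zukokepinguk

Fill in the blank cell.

zukokepavoz

Attach voice passive -voz → zukokepvoz.
evidentiality = hearsay: zero marking, form stays zukokepvoz.
Apply epenthesis: zukokepvoz → zukokepavoz.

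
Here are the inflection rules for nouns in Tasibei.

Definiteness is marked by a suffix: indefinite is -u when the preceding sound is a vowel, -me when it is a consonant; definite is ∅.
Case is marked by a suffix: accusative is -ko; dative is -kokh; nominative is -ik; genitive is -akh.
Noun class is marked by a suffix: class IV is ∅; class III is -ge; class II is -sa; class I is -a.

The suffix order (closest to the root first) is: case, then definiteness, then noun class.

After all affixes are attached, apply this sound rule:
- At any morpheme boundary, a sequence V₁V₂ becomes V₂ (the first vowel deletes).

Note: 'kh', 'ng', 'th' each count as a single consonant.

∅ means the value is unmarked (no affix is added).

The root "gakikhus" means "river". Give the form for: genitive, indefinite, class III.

Attach case genitive -akh → gakikhusakh.
Attach definiteness indefinite -me (after consonant 'kh') → gakikhusakhme.
Attach noun class class III -ge → gakikhusakhmege.
Vowel deletion: no change.

gakikhusakhmege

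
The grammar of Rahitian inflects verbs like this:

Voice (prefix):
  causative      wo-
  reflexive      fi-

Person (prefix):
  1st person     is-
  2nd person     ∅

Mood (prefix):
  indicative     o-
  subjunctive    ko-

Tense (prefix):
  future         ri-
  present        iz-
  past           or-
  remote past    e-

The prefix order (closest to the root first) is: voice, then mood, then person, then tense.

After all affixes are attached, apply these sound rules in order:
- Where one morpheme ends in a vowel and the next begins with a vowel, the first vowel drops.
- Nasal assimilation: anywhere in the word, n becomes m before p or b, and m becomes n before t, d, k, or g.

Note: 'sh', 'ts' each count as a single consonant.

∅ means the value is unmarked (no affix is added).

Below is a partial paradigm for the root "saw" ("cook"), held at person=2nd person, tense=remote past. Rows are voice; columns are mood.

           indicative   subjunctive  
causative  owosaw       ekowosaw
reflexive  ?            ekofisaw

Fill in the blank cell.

ofisaw

Attach voice reflexive fi- → fisaw.
Attach mood indicative o- → ofisaw.
person = 2nd person: zero marking, form stays ofisaw.
Attach tense remote past e- → eofisaw.
Apply vowel deletion: eofisaw → ofisaw.
Nasal assimilation: no change.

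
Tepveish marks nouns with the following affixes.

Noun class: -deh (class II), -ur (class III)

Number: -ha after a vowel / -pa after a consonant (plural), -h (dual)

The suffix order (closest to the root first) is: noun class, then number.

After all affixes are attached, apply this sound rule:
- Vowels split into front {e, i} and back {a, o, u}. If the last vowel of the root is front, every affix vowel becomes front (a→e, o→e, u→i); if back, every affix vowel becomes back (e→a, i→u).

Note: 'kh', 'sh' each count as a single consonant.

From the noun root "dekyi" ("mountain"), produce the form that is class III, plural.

Attach noun class class III -ur → dekyiur.
Attach number plural -pa (after consonant 'r') → dekyiurpa.
Apply vowel harmony: dekyiurpa → dekyiirpe.

dekyiirpe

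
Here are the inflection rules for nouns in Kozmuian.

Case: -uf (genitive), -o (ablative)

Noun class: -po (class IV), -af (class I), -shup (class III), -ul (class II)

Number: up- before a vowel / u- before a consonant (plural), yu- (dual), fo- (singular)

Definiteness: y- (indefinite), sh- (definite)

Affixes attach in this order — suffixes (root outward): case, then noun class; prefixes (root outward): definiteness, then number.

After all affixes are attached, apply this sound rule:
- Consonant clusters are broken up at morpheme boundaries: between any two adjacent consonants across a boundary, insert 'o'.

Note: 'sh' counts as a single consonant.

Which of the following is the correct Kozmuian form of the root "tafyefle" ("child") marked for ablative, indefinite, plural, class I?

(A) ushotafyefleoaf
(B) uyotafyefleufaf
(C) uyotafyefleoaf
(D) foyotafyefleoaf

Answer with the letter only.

Attach definiteness indefinite y- → ytafyefle.
Attach number plural u- (before consonant 'y') → uytafyefle.
Attach case ablative -o → uytafyefleo.
Attach noun class class I -af → uytafyefleoaf.
Apply epenthesis: uytafyefleoaf → uyotafyefleoaf.
So the correct form is uyotafyefleoaf, option (C).
(A) ushotafyefleoaf is wrong: it uses definite instead of indefinite for definiteness.
(B) uyotafyefleufaf is wrong: it uses genitive instead of ablative for case.
(D) foyotafyefleoaf is wrong: it uses singular instead of plural for number.

C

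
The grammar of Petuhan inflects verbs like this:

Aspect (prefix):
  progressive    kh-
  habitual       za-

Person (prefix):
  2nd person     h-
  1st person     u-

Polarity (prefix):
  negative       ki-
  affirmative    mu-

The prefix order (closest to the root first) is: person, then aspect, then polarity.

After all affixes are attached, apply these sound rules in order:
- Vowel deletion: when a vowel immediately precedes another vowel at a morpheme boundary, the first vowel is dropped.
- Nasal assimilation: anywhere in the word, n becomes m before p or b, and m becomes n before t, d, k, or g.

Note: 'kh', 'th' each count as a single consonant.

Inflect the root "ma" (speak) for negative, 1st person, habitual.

Attach person 1st person u- → uma.
Attach aspect habitual za- → zauma.
Attach polarity negative ki- → kizauma.
Apply vowel deletion: kizauma → kizuma.
Nasal assimilation: no change.

kizuma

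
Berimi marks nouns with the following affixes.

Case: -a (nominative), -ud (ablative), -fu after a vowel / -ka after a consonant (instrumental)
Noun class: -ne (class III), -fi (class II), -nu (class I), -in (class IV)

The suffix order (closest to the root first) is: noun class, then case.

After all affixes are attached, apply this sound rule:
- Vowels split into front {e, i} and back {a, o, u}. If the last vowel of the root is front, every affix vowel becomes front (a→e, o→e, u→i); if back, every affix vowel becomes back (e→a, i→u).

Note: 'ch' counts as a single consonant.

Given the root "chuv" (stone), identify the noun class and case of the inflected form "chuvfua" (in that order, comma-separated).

class II, nominative

Segment: chuv-fi-a.
noun class: -fi → class II.
case: -a → nominative.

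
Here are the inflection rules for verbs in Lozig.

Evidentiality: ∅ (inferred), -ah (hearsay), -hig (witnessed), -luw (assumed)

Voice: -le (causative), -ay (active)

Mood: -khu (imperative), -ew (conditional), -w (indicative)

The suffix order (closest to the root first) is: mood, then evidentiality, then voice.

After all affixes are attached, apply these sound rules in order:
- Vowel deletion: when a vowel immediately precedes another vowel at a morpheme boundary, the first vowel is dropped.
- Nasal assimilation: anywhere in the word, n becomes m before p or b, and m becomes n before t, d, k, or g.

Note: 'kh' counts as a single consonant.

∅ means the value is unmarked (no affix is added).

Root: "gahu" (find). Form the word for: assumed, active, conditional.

Attach mood conditional -ew → gahuew.
Attach evidentiality assumed -luw → gahuewluw.
Attach voice active -ay → gahuewluway.
Apply vowel deletion: gahuewluway → gahewluway.
Nasal assimilation: no change.

gahewluway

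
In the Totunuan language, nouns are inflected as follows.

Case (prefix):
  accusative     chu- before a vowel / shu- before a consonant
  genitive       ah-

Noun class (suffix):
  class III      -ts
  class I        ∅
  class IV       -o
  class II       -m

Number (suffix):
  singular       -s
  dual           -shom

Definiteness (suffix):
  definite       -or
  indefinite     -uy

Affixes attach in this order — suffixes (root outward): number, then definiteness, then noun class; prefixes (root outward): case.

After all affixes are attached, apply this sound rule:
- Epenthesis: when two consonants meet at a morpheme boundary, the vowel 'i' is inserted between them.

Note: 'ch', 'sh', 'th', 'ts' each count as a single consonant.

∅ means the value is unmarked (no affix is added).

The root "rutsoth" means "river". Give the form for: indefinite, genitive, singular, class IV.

ahirutsothisuyo

Attach case genitive ah- → ahrutsoth.
Attach number singular -s → ahrutsoths.
Attach definiteness indefinite -uy → ahrutsothsuy.
Attach noun class class IV -o → ahrutsothsuyo.
Apply epenthesis: ahrutsothsuyo → ahirutsothisuyo.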